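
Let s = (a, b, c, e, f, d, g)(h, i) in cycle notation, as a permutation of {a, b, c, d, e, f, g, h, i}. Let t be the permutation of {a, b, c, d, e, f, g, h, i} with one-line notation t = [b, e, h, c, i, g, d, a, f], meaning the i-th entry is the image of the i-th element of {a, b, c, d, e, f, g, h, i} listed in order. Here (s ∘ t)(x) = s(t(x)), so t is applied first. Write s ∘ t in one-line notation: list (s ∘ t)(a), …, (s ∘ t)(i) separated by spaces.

c f i e h a g b d

Chase each element through t then s: a → b → c; b → e → f; c → h → i; d → c → e; e → i → h; f → g → a; g → d → g; h → a → b; i → f → d.
So s ∘ t in one-line form is c f i e h a g b d.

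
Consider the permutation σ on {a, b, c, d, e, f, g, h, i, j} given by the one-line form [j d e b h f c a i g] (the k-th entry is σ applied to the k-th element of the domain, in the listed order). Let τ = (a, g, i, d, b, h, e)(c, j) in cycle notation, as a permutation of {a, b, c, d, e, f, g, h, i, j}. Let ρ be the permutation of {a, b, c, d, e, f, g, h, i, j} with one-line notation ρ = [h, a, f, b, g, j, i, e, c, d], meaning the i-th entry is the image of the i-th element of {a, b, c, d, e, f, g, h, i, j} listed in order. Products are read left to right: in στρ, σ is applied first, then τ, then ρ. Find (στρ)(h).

i

(στρ)(h) = ρ(τ(σ(h))). σ(h) = a, then τ(a) = g, then ρ(g) = i, so the result is i.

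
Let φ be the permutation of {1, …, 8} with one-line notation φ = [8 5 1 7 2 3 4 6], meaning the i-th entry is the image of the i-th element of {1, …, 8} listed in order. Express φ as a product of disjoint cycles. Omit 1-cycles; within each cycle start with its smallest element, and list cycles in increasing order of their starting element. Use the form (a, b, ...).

(1, 8, 6, 3)(2, 5)(4, 7)

From 1: 1 → 8 → 6 → 3 → 1, closing the cycle (1, 8, 6, 3).
Repeating from the next unused element and collecting all non-trivial cycles gives (1, 8, 6, 3)(2, 5)(4, 7).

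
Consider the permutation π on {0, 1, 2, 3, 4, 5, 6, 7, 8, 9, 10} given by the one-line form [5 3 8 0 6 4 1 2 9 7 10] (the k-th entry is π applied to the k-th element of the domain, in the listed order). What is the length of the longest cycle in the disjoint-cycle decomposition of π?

Decomposing into disjoint cycles gives (0, 5, 4, 6, 1, 3)(2, 8, 9, 7); the longest has length 6.

6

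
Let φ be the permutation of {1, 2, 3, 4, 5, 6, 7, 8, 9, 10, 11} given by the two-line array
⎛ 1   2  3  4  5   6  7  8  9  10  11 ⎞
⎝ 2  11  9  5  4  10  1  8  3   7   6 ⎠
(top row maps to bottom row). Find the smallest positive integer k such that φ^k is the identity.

6

The disjoint-cycle form of φ has cycle lengths 6, 2, 2, 1.
The order of φ is the least common multiple of its cycle lengths: lcm(6, 2, 2) = 6.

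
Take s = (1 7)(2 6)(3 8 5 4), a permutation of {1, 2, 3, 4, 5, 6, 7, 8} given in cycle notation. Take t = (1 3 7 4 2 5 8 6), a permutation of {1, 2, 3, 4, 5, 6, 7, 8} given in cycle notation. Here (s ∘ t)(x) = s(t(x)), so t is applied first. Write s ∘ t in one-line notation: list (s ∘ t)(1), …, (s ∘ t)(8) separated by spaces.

8 4 1 6 5 7 3 2

For each element, apply t then s: 1 → 3 → 8; 2 → 5 → 4; 3 → 7 → 1; 4 → 2 → 6; 5 → 8 → 5; 6 → 1 → 7; 7 → 4 → 3; 8 → 6 → 2.
So s ∘ t in one-line form is 8 4 1 6 5 7 3 2.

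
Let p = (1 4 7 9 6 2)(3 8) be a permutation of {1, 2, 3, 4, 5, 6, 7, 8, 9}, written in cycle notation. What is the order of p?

The cycle type of p is (6, 2, 1).
Since disjoint cycles commute, ord(p) = lcm(6, 2) = 6.

6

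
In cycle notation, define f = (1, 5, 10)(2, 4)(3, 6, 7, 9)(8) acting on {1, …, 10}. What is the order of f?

12

The disjoint cycles have lengths 4, 3, 2, 1.
The order is lcm(4, 3, 2) = 12.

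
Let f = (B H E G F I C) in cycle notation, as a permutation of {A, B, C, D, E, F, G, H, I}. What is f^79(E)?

E lies in the 7-cycle (B H E G F I C).
On a 7-cycle, f^7 is the identity, so f^79 = f^2 there (79 ≡ 2 mod 7).
Advancing 2 steps from E: E → G → F.

F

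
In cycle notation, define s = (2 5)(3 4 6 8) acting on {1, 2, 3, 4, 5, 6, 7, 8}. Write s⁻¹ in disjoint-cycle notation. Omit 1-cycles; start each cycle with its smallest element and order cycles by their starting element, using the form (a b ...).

(2 5)(3 8 6 4)

Inverting a permutation written in cycle notation just reverses the order within every cycle.
Reversing each cycle of s and rotating so the smallest element leads gives (2 5)(3 8 6 4).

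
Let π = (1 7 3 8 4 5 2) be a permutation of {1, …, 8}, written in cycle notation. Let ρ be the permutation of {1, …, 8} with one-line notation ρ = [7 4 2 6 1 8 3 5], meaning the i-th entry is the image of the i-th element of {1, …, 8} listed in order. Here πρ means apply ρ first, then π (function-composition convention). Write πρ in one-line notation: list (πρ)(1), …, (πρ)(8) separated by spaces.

(πρ)(x) = π(ρ(x)). Computing each image: π(ρ(1)) = π(7) = 3, π(ρ(2)) = π(4) = 5, π(ρ(3)) = π(2) = 1, π(ρ(4)) = π(6) = 6, π(ρ(5)) = π(1) = 7, π(ρ(6)) = π(8) = 4, π(ρ(7)) = π(3) = 8, π(ρ(8)) = π(5) = 2.
Hence πρ = [3 5 1 6 7 4 8 2].

3 5 1 6 7 4 8 2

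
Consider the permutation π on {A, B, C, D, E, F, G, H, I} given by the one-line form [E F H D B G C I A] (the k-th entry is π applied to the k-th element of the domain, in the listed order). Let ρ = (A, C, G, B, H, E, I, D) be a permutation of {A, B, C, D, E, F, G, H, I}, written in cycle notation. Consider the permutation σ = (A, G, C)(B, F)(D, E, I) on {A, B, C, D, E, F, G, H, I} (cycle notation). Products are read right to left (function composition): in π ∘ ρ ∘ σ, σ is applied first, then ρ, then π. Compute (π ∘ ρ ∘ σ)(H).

Apply the permutations in order: σ(H) = H, then ρ(H) = E, then π(E) = B. So (π ∘ ρ ∘ σ)(H) = B.

B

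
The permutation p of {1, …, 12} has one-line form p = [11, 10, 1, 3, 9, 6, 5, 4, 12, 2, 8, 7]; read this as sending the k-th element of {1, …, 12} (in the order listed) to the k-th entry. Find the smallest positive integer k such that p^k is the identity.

20

Writing p as disjoint cycles, the cycle lengths are 5, 4, 2, 1.
The order of p is the least common multiple of its cycle lengths: lcm(5, 4, 2) = 20.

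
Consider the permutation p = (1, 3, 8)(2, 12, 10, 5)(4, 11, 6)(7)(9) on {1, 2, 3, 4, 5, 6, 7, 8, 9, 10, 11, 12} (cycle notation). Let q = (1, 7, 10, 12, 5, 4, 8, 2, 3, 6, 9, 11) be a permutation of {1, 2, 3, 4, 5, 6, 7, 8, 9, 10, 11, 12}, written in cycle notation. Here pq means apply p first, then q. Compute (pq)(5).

3

(pq)(5) = q(p(5)). p(5) = 2, then q(2) = 3. So (pq)(5) = 3.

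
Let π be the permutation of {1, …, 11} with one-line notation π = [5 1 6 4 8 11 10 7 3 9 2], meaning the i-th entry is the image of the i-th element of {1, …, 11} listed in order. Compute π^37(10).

5

Tracing 10 → 9 → … returns to 10 after 10 steps, so 10 lies in a 10-cycle (1 5 8 7 10 9 3 6 11 2).
On a 10-cycle, π^10 is the identity, so π^37 = π^7 there (37 ≡ 7 mod 10).
Stepping 7 places around the cycle: 10 → 9 → 3 → 6 → 11 → 2 → 1 → 5.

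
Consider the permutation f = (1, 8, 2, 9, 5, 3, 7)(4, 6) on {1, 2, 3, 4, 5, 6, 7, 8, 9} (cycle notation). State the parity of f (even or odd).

odd

The cycle lengths are 7, 2.
A cycle of length ℓ contributes ℓ−1 transpositions, so f is a product of 6 + 1 = 7 transpositions — odd.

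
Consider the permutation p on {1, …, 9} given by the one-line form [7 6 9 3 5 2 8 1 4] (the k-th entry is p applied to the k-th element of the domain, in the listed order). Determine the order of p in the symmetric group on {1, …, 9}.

6

Writing p as disjoint cycles, the cycle lengths are 3, 3, 2, 1.
The order of p is the least common multiple of its cycle lengths: lcm(3, 3, 2) = 6.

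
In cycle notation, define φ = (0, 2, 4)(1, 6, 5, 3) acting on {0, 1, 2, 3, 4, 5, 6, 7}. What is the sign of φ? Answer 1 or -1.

The cycle lengths are 4, 3, 1.
A cycle is odd iff its length is even; φ has 1 even-length cycle, so sgn(φ) = (−1)^1 and φ is odd.

-1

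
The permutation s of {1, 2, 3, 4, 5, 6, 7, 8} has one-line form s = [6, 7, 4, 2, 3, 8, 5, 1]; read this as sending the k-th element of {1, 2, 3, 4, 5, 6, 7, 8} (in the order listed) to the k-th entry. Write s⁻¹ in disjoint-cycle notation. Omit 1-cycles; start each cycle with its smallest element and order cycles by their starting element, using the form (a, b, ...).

(1, 8, 6)(2, 4, 3, 5, 7)

The cycle decomposition of s is (1, 6, 8)(2, 7, 5, 3, 4).
Reversing each cycle (and rotating so the smallest element leads) gives s⁻¹ = (1, 8, 6)(2, 4, 3, 5, 7).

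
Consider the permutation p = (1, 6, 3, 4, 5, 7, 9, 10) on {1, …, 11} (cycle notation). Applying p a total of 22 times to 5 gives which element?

5 lies in the 8-cycle (1, 6, 3, 4, 5, 7, 9, 10).
Powers repeat with period 8 on this cycle, and 22 mod 8 = 6, so p^22(5) = p^6(5).
Advancing 6 steps from 5: 5 → 7 → 9 → 10 → 1 → 6 → 3.

3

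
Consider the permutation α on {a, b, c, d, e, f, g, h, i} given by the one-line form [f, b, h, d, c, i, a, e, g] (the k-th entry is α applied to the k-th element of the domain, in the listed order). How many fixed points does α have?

The fixed points (elements with α(x) = x) are {b, d}, so there are 2.

2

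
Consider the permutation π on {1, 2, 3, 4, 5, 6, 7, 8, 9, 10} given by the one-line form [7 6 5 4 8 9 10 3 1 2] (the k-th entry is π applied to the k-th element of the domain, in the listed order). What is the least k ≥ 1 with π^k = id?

6

The disjoint-cycle form of π has cycle lengths 6, 3, 1.
The order is lcm(6, 3) = 6.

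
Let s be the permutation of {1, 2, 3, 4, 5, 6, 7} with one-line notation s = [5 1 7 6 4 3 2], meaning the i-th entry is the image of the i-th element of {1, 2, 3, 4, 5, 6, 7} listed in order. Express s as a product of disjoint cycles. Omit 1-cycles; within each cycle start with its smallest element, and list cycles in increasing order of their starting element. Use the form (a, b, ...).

Iterating s from 1 gives 1 → 5 → 4 → 6 → 3 → 7 → 2 → 1; that is the 7-cycle (1, 5, 4, 6, 3, 7, 2).
Continuing from each remaining unvisited element yields (1, 5, 4, 6, 3, 7, 2).

(1, 5, 4, 6, 3, 7, 2)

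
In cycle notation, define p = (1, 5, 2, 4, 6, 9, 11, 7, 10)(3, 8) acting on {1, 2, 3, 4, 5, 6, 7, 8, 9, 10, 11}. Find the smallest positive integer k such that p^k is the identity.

The disjoint cycles have lengths 9, 2.
The order is lcm(9, 2) = 18.

18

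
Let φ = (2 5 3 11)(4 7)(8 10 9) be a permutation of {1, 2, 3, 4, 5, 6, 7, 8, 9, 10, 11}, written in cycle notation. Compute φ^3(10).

10

10 lies in the 3-cycle (8 10 9).
Since the cycle has length 3, φ^3 acts on it the same as φ^0 (3 mod 3 = 0).
So φ^3(10) = 10.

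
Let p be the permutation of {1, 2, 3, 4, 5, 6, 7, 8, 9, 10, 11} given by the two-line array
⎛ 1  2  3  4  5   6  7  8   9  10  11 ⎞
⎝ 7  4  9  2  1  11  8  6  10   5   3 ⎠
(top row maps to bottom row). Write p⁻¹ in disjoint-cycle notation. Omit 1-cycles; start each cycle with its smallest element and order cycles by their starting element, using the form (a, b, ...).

The cycle decomposition of p is (1, 7, 8, 6, 11, 3, 9, 10, 5)(2, 4).
The inverse reverses every cycle; in canonical form, p⁻¹ = (1, 5, 10, 9, 3, 11, 6, 8, 7)(2, 4).

(1, 5, 10, 9, 3, 11, 6, 8, 7)(2, 4)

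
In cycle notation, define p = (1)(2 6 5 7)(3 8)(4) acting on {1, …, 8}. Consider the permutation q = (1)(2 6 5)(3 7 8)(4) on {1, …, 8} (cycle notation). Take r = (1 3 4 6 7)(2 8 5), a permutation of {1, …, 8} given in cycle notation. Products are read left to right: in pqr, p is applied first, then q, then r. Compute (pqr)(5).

5

Chase 5: p(5) = 7; q(7) = 8; r(8) = 5. Hence (pqr)(5) = 5.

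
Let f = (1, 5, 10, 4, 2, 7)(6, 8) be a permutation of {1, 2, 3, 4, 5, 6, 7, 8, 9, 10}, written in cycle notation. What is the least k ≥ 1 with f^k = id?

6

The disjoint cycles have lengths 6, 2, 1, 1.
Since disjoint cycles commute, ord(f) = lcm(6, 2) = 6.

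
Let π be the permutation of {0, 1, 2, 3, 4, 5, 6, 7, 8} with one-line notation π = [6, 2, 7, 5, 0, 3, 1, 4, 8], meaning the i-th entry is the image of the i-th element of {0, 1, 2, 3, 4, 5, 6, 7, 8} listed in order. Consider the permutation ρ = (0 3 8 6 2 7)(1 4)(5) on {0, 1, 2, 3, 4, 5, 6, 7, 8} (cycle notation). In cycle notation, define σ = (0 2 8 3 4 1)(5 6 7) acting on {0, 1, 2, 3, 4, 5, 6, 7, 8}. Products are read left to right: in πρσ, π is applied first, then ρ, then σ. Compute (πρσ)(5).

3

(πρσ)(5) = σ(ρ(π(5))). π(5) = 3, then ρ(3) = 8, then σ(8) = 3, so the result is 3.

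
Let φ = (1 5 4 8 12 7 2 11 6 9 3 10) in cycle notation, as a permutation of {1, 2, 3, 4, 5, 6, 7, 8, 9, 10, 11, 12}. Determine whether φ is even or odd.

The cycle lengths are 12.
A cycle is odd iff its length is even; φ has 1 even-length cycle, so sgn(φ) = (−1)^1 and φ is odd.

odd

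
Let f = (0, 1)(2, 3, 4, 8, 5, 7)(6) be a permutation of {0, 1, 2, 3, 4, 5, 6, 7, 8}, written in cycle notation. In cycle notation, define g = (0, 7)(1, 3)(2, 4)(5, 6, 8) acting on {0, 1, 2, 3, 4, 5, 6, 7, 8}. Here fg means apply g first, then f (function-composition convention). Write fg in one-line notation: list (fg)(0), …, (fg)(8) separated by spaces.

(fg)(x) = f(g(x)). Computing each image: f(g(0)) = f(7) = 2, f(g(1)) = f(3) = 4, f(g(2)) = f(4) = 8, f(g(3)) = f(1) = 0, f(g(4)) = f(2) = 3, f(g(5)) = f(6) = 6, f(g(6)) = f(8) = 5, f(g(7)) = f(0) = 1, f(g(8)) = f(5) = 7.
Hence fg = [2 4 8 0 3 6 5 1 7].

2 4 8 0 3 6 5 1 7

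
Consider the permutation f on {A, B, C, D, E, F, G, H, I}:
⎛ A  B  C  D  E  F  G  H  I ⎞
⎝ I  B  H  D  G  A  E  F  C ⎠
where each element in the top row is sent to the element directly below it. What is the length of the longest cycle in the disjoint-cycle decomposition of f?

5

Decomposing into disjoint cycles gives (A I C H F)(E G); the longest has length 5.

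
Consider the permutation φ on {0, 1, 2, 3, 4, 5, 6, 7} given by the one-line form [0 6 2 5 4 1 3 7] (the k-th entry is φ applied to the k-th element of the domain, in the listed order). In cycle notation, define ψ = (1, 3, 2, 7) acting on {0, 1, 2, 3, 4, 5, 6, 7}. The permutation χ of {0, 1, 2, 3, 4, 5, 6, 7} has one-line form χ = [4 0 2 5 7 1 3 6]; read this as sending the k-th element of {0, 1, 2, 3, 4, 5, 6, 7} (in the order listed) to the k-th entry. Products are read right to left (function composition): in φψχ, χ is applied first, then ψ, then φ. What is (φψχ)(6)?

(φψχ)(6) = φ(ψ(χ(6))). χ(6) = 3, then ψ(3) = 2, then φ(2) = 2, so the result is 2.

2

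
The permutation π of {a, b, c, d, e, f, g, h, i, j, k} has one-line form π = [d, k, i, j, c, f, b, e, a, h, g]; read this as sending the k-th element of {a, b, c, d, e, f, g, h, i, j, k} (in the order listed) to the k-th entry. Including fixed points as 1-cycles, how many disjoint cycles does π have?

3

The cycle decomposition is (a d j h e c i)(b k g)(f), which has 3 cycles (counting 1-cycles).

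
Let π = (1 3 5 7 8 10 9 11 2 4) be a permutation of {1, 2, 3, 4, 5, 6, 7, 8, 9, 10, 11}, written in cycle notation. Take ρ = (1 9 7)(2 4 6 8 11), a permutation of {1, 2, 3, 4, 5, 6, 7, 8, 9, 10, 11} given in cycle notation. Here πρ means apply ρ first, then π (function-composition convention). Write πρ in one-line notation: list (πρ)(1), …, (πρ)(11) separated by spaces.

11 1 5 6 7 10 3 2 8 9 4

(πρ)(x) = π(ρ(x)). Computing each image: π(ρ(1)) = π(9) = 11, π(ρ(2)) = π(4) = 1, π(ρ(3)) = π(3) = 5, π(ρ(4)) = π(6) = 6, π(ρ(5)) = π(5) = 7, π(ρ(6)) = π(8) = 10, π(ρ(7)) = π(1) = 3, π(ρ(8)) = π(11) = 2, π(ρ(9)) = π(7) = 8, π(ρ(10)) = π(10) = 9, π(ρ(11)) = π(2) = 4.
Hence πρ = [11 1 5 6 7 10 3 2 8 9 4].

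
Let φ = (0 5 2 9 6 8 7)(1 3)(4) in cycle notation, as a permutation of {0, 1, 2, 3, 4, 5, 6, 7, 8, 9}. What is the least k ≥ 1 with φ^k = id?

14

The cycle type of φ is (7, 2, 1).
The order of φ is the least common multiple of its cycle lengths: lcm(7, 2) = 14.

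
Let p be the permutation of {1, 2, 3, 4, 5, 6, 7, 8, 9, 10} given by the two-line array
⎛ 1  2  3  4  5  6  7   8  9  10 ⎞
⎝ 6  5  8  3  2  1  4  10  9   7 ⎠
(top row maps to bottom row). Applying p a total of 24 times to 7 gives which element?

10

Tracing 7 → 4 → … returns to 7 after 5 steps, so 7 lies in a 5-cycle (3, 8, 10, 7, 4).
Since the cycle has length 5, p^24 acts on it the same as p^4 (24 mod 5 = 4).
Stepping 4 places around the cycle: 7 → 4 → 3 → 8 → 10.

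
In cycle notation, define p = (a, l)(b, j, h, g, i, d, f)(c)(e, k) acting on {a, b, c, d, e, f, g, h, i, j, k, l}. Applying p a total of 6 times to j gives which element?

j lies in the 7-cycle (b, j, h, g, i, d, f).
Advancing 6 steps from j: j → h → g → i → d → f → b.

b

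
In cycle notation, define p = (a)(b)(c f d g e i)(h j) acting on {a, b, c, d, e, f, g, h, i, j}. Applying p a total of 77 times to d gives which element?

d lies in the 6-cycle (c f d g e i).
Since the cycle has length 6, p^77 acts on it the same as p^5 (77 mod 6 = 5).
Stepping 5 places around the cycle: d → g → e → i → c → f.

f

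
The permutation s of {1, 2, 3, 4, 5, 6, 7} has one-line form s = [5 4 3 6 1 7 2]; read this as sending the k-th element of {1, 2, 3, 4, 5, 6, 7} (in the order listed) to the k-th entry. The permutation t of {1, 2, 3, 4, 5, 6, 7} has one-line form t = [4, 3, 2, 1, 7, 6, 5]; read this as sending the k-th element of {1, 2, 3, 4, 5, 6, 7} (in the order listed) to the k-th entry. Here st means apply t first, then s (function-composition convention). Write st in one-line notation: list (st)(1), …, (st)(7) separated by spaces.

Chase each element through t then s: 1 → 4 → 6; 2 → 3 → 3; 3 → 2 → 4; 4 → 1 → 5; 5 → 7 → 2; 6 → 6 → 7; 7 → 5 → 1.
So st in one-line form is 6 3 4 5 2 7 1.

6 3 4 5 2 7 1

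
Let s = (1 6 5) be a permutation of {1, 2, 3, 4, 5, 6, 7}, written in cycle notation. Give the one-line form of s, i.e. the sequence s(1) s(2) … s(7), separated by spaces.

Each element maps to the next entry in its cycle (wrapping to the front): 1→6, 2→2, 3→3, 4→4, 5→1, 6→5, 7→7.
Listing these in domain order gives 6 2 3 4 1 5 7.

6 2 3 4 1 5 7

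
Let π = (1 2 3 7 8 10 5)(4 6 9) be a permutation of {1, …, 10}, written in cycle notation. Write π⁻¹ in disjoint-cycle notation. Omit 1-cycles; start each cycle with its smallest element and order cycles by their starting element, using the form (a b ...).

(1 5 10 8 7 3 2)(4 9 6)

Inverting a permutation written in cycle notation just reverses the order within every cycle.
Reversing each cycle of π and rotating so the smallest element leads gives (1 5 10 8 7 3 2)(4 9 6).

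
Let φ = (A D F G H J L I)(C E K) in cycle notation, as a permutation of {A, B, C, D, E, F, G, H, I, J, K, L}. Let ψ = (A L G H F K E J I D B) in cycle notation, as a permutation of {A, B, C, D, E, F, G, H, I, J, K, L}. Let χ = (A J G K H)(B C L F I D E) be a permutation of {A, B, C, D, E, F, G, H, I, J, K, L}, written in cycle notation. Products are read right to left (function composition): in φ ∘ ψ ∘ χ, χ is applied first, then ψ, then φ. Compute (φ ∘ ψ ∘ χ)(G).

K

Apply the permutations in order: χ(G) = K, then ψ(K) = E, then φ(E) = K. So (φ ∘ ψ ∘ χ)(G) = K.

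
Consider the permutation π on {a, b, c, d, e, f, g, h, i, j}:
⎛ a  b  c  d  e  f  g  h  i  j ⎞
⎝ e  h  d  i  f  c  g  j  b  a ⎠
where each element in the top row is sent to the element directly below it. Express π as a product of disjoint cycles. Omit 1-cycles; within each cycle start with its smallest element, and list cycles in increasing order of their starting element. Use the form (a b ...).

(a e f c d i b h j)

Iterating π from a gives a → e → f → c → d → i → b → h → j → a; that is the 9-cycle (a e f c d i b h j).
Continuing from each remaining unvisited element yields (a e f c d i b h j).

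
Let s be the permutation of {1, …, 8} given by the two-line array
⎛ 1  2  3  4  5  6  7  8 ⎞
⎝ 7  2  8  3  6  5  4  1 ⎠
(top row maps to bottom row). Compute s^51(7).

4

Tracing 7 → 4 → … returns to 7 after 5 steps, so 7 lies in a 5-cycle (1, 7, 4, 3, 8).
On a 5-cycle, s^5 is the identity, so s^51 = s^1 there (51 ≡ 1 mod 5).
Advancing 1 step from 7: 7 → 4.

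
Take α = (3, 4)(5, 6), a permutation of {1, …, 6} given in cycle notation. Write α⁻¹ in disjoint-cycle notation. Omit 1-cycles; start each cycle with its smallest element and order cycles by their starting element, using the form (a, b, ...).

The inverse reverses each cycle.
Reversing each cycle of α and rotating so the smallest element leads gives (3, 4)(5, 6).

(3, 4)(5, 6)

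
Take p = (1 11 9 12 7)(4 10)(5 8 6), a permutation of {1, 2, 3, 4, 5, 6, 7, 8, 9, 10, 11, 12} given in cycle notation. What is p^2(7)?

11

7 lies in the 5-cycle (1 11 9 12 7).
Advancing 2 steps from 7: 7 → 1 → 11.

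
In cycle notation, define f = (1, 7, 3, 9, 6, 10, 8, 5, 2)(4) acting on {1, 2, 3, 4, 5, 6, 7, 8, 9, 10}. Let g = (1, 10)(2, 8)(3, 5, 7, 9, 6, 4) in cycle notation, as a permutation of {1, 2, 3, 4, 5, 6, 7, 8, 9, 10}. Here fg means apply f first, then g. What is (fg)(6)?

First apply f: f(6) = 10, then g(10) = 1. Thus (fg)(6) = 1.

1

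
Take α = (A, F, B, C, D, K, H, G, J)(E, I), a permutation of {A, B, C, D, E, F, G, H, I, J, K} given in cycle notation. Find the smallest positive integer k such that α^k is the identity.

18

The cycle type of α is (9, 2).
The order of α is the least common multiple of its cycle lengths: lcm(9, 2) = 18.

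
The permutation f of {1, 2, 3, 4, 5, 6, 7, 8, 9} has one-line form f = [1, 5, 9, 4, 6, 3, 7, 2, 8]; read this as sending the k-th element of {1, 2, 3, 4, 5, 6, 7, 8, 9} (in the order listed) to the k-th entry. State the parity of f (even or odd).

In disjoint-cycle form the cycle lengths are 6, 1, 1, 1.
A cycle of length ℓ contributes ℓ−1 transpositions, so f is a product of 5 transpositions — odd.

odd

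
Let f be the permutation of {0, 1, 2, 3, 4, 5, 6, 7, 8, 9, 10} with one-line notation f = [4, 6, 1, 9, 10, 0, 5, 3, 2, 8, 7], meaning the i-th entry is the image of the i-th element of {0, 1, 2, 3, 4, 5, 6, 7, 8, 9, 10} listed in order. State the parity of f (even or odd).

even

In disjoint-cycle form the cycle lengths are 11.
A cycle is odd iff its length is even; f has 0 even-length cycles, so sgn(f) = (−1)^0 and f is even.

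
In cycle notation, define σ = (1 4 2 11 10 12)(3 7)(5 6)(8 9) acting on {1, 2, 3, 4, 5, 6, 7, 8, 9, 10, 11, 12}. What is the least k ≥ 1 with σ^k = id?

The cycle type of σ is (6, 2, 2, 2).
The order is lcm(6, 2, 2, 2) = 6.

6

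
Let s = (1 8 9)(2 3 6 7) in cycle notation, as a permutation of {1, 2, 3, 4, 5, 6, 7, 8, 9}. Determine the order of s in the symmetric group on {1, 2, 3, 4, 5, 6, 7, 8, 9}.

The cycle type of s is (4, 3, 1, 1).
The order is lcm(4, 3) = 12.

12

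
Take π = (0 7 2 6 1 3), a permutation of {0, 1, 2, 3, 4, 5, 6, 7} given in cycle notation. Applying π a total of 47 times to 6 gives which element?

2

6 lies in the 6-cycle (0 7 2 6 1 3).
Since the cycle has length 6, π^47 acts on it the same as π^5 (47 mod 6 = 5).
Advancing 5 steps from 6: 6 → 1 → 3 → 0 → 7 → 2.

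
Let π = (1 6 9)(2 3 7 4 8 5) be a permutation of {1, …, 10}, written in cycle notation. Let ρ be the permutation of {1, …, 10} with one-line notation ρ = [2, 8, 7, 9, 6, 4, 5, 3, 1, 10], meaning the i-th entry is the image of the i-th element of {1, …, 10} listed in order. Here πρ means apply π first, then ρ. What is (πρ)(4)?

3

π(4) = 8, then ρ(8) = 3; composing gives (πρ)(4) = 3.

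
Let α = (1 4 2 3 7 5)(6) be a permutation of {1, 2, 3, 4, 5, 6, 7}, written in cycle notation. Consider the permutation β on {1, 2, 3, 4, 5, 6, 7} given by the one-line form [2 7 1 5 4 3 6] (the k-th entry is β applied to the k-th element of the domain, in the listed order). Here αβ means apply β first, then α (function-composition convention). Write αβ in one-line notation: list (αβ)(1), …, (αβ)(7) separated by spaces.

(αβ)(x) = α(β(x)). Computing each image: α(β(1)) = α(2) = 3, α(β(2)) = α(7) = 5, α(β(3)) = α(1) = 4, α(β(4)) = α(5) = 1, α(β(5)) = α(4) = 2, α(β(6)) = α(3) = 7, α(β(7)) = α(6) = 6.
Hence αβ = [3 5 4 1 2 7 6].

3 5 4 1 2 7 6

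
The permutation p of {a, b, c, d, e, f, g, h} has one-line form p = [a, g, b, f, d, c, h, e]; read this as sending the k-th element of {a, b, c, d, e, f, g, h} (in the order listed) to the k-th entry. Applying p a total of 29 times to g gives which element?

h

Tracing g → h → … returns to g after 7 steps, so g lies in a 7-cycle (b, g, h, e, d, f, c).
Since the cycle has length 7, p^29 acts on it the same as p^1 (29 mod 7 = 1).
Stepping 1 place around the cycle: g → h.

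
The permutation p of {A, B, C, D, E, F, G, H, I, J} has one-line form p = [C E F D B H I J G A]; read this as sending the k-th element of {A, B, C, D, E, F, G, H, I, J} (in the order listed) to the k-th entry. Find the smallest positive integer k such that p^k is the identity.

Writing p as disjoint cycles, the cycle lengths are 5, 2, 2, 1.
The order of p is the least common multiple of its cycle lengths: lcm(5, 2, 2) = 10.

10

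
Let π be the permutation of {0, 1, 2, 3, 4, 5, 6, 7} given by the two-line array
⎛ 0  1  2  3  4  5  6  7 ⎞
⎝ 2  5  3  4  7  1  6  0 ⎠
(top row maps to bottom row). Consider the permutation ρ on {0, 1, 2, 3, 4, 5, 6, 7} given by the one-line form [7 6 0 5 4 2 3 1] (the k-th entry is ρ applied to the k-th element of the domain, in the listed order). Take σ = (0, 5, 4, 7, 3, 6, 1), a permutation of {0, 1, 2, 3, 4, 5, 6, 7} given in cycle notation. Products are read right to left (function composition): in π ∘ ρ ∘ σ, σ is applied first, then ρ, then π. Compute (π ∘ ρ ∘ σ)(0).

Apply the permutations in order: σ(0) = 5, then ρ(5) = 2, then π(2) = 3. So (π ∘ ρ ∘ σ)(0) = 3.

3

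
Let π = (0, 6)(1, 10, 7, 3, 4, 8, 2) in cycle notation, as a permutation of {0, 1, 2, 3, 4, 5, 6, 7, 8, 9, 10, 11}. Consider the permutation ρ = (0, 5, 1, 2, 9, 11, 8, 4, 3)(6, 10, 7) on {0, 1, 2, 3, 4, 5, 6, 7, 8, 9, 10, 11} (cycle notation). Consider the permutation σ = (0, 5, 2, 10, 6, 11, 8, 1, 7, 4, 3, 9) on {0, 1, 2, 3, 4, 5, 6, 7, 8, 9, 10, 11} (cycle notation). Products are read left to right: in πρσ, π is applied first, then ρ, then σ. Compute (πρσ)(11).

Chase 11: π(11) = 11; ρ(11) = 8; σ(8) = 1. Hence (πρσ)(11) = 1.

1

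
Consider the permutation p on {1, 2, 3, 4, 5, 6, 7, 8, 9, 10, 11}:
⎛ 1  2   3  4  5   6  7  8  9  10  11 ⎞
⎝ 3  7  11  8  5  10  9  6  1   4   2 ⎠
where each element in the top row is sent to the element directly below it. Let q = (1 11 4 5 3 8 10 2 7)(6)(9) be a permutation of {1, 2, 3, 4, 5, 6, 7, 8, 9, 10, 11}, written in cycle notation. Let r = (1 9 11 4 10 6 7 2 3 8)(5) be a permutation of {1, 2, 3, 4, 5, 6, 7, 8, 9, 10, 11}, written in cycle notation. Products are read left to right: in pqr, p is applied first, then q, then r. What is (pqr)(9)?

Chase 9: p(9) = 1; q(1) = 11; r(11) = 4. Hence (pqr)(9) = 4.

4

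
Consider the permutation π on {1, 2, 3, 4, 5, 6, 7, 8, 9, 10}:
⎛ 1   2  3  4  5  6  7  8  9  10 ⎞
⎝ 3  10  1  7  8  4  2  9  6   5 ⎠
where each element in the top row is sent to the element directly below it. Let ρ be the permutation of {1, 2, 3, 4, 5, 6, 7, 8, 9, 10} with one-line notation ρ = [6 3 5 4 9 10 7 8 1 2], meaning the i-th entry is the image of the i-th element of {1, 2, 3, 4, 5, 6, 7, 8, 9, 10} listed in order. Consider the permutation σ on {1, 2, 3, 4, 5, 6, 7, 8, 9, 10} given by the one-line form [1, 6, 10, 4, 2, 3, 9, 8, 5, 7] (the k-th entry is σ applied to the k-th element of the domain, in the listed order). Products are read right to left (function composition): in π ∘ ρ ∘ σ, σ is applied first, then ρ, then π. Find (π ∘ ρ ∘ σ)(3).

Chase 3: σ(3) = 10; ρ(10) = 2; π(2) = 10. Hence (π ∘ ρ ∘ σ)(3) = 10.

10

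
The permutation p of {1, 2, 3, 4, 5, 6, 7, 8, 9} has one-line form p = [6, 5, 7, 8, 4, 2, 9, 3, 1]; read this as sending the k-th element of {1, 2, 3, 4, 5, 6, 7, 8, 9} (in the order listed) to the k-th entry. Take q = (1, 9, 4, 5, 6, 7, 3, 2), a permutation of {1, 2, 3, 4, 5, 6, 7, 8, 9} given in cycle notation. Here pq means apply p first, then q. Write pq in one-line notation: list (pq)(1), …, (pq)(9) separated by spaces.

7 6 3 8 5 1 4 2 9

(pq)(x) = q(p(x)). Computing each image: q(p(1)) = q(6) = 7, q(p(2)) = q(5) = 6, q(p(3)) = q(7) = 3, q(p(4)) = q(8) = 8, q(p(5)) = q(4) = 5, q(p(6)) = q(2) = 1, q(p(7)) = q(9) = 4, q(p(8)) = q(3) = 2, q(p(9)) = q(1) = 9.
Hence pq = [7 6 3 8 5 1 4 2 9].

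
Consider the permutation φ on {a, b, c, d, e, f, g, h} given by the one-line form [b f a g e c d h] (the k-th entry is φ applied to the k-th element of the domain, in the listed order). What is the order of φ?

4

The disjoint-cycle form of φ has cycle lengths 4, 2, 1, 1.
The order of φ is the least common multiple of its cycle lengths: lcm(4, 2) = 4.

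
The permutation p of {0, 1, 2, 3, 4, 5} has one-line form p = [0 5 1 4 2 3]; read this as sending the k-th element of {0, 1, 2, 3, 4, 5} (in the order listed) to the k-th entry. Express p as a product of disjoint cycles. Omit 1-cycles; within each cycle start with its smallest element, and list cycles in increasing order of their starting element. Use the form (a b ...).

Iterating p from 1 gives 1 → 5 → 3 → 4 → 2 → 1; that is the 5-cycle (1 5 3 4 2).
Continuing from each remaining unvisited element yields (1 5 3 4 2).

(1 5 3 4 2)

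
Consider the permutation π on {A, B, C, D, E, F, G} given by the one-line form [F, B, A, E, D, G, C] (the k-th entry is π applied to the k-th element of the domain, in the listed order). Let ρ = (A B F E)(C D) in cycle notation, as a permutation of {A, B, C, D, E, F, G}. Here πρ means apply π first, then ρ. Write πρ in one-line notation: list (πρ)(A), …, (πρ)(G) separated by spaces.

E F B A C G D

For each element, apply π then ρ: A → F → E; B → B → F; C → A → B; D → E → A; E → D → C; F → G → G; G → C → D.
So πρ in one-line form is E F B A C G D.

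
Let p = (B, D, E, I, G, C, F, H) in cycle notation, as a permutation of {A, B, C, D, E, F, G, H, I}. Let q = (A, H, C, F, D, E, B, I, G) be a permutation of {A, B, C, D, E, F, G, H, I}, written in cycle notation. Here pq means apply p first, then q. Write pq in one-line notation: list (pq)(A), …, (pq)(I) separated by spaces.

H E D B G C F I A

Chase each element through p then q: A → A → H; B → D → E; C → F → D; D → E → B; E → I → G; F → H → C; G → C → F; H → B → I; I → G → A.
Collecting the images, pq = [H E D B G C F I A].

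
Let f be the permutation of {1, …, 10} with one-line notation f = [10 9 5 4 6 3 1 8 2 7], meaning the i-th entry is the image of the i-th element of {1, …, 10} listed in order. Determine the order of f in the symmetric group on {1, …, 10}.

Writing f as disjoint cycles, the cycle lengths are 3, 3, 2, 1, 1.
The order of f is the least common multiple of its cycle lengths: lcm(3, 3, 2) = 6.

6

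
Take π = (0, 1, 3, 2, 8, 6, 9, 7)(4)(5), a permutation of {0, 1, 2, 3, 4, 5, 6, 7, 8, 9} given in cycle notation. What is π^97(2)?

2 lies in the 8-cycle (0, 1, 3, 2, 8, 6, 9, 7).
Powers repeat with period 8 on this cycle, and 97 mod 8 = 1, so π^97(2) = π^1(2).
Advancing 1 step from 2: 2 → 8.

8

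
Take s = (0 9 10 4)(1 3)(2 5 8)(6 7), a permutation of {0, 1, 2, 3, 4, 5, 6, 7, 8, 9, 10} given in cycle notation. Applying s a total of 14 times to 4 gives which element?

4 lies in the 4-cycle (0 9 10 4).
Since the cycle has length 4, s^14 acts on it the same as s^2 (14 mod 4 = 2).
Stepping 2 places around the cycle: 4 → 0 → 9.

9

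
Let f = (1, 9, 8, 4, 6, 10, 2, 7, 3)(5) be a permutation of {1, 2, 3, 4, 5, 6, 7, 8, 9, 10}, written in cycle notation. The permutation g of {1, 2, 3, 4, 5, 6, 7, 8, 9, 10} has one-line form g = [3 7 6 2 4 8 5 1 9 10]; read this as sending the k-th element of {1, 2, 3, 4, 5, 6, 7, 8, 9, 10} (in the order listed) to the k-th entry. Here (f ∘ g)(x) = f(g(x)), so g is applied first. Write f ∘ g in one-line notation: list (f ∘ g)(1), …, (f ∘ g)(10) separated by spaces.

1 3 10 7 6 4 5 9 8 2

(f ∘ g)(x) = f(g(x)). Computing each image: f(g(1)) = f(3) = 1, f(g(2)) = f(7) = 3, f(g(3)) = f(6) = 10, f(g(4)) = f(2) = 7, f(g(5)) = f(4) = 6, f(g(6)) = f(8) = 4, f(g(7)) = f(5) = 5, f(g(8)) = f(1) = 9, f(g(9)) = f(9) = 8, f(g(10)) = f(10) = 2.
Hence f ∘ g = [1 3 10 7 6 4 5 9 8 2].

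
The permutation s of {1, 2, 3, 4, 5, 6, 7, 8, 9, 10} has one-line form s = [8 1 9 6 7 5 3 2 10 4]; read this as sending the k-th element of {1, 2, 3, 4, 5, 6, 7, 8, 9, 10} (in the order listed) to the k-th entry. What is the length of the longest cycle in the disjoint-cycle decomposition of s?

7

Decomposing into disjoint cycles gives (1 8 2)(3 9 10 4 6 5 7); the longest has length 7.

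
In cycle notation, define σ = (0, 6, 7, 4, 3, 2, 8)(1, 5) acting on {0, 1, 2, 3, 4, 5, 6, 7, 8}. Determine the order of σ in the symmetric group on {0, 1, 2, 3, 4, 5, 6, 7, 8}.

14

The cycle type of σ is (7, 2).
The order of σ is the least common multiple of its cycle lengths: lcm(7, 2) = 14.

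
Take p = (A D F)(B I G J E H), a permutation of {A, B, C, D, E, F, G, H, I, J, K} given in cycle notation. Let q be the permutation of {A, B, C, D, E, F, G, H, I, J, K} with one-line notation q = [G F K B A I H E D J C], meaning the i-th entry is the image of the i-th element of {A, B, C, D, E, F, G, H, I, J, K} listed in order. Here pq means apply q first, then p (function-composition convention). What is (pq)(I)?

q(I) = D, then p(D) = F; composing gives (pq)(I) = F.

F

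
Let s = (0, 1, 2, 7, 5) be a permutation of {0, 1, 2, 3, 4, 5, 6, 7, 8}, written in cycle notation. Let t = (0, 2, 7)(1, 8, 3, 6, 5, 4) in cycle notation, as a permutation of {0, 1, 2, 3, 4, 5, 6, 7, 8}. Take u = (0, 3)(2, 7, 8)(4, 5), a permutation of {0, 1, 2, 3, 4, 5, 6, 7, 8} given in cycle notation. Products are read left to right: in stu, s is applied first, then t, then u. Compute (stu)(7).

Chase 7: s(7) = 5; t(5) = 4; u(4) = 5. Hence (stu)(7) = 5.

5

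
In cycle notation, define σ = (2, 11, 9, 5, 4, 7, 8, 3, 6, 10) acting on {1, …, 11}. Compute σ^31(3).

6

3 lies in the 10-cycle (2, 11, 9, 5, 4, 7, 8, 3, 6, 10).
Powers repeat with period 10 on this cycle, and 31 mod 10 = 1, so σ^31(3) = σ^1(3).
Stepping 1 place around the cycle: 3 → 6.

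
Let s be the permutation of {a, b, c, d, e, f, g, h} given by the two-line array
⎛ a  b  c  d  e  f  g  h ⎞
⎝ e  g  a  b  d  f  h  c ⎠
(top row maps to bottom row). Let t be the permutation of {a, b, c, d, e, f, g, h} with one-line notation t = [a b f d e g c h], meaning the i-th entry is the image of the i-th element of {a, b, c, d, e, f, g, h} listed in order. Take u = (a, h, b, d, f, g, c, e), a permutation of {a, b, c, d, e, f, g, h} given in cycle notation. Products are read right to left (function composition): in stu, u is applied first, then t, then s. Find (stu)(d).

Apply the permutations in order: u(d) = f, then t(f) = g, then s(g) = h. So (stu)(d) = h.

h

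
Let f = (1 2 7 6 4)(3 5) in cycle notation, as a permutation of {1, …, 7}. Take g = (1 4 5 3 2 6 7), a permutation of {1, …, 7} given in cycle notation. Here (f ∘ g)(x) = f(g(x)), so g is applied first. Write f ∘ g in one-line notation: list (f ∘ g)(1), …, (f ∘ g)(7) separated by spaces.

(f ∘ g)(x) = f(g(x)). Computing each image: f(g(1)) = f(4) = 1, f(g(2)) = f(6) = 4, f(g(3)) = f(2) = 7, f(g(4)) = f(5) = 3, f(g(5)) = f(3) = 5, f(g(6)) = f(7) = 6, f(g(7)) = f(1) = 2.
Hence f ∘ g = [1 4 7 3 5 6 2].

1 4 7 3 5 6 2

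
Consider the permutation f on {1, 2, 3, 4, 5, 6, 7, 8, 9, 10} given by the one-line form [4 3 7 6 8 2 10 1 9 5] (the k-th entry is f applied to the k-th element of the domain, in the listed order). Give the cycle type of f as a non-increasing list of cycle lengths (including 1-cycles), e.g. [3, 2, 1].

[9, 1]

The disjoint cycles are (1 4 6 2 3 7 10 5 8)(9), with lengths 9, 1 in non-increasing order.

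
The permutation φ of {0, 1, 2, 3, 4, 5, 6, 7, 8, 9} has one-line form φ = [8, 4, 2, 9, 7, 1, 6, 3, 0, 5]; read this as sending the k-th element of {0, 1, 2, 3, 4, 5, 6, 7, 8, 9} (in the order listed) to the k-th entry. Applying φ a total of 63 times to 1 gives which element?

3

Tracing 1 → 4 → … returns to 1 after 6 steps, so 1 lies in a 6-cycle (1, 4, 7, 3, 9, 5).
Powers repeat with period 6 on this cycle, and 63 mod 6 = 3, so φ^63(1) = φ^3(1).
Advancing 3 steps from 1: 1 → 4 → 7 → 3.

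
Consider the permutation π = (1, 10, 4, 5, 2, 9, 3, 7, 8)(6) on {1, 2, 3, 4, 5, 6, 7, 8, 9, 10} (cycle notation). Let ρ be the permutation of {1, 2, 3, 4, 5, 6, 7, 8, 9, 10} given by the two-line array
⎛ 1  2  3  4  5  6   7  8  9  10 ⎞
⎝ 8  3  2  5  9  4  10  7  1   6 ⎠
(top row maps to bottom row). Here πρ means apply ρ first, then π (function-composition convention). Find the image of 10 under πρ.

6

First apply ρ: ρ(10) = 6, then π(6) = 6. Thus (πρ)(10) = 6.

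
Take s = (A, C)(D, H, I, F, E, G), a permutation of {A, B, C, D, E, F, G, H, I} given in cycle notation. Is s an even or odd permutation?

The cycle lengths are 6, 2, 1.
A cycle is odd iff its length is even; s has 2 even-length cycles, so sgn(s) = (−1)^2 and s is even.

even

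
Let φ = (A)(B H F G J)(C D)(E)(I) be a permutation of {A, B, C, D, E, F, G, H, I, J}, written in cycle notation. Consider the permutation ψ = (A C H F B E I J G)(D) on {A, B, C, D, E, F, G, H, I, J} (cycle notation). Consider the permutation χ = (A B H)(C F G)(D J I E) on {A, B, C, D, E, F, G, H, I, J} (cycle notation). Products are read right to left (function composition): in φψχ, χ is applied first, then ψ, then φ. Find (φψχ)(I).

(φψχ)(I) = φ(ψ(χ(I))). χ(I) = E, then ψ(E) = I, then φ(I) = I, so the result is I.

I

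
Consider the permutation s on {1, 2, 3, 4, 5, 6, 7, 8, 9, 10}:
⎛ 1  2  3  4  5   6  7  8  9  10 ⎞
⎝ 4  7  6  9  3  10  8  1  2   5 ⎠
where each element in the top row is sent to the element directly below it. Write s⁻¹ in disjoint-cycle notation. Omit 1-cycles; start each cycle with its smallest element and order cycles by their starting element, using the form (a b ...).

First write s in disjoint cycles: (1 4 9 2 7 8)(3 6 10 5).
The inverse reverses every cycle; in canonical form, s⁻¹ = (1 8 7 2 9 4)(3 5 10 6).

(1 8 7 2 9 4)(3 5 10 6)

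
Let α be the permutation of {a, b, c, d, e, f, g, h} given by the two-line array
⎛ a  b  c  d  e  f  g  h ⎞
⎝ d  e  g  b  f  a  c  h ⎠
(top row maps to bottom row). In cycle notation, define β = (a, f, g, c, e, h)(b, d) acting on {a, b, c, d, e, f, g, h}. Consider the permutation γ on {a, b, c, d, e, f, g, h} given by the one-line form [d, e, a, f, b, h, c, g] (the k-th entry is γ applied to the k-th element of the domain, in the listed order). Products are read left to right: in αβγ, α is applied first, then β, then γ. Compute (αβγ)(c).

(αβγ)(c) = γ(β(α(c))). α(c) = g, then β(g) = c, then γ(c) = a, so the result is a.

a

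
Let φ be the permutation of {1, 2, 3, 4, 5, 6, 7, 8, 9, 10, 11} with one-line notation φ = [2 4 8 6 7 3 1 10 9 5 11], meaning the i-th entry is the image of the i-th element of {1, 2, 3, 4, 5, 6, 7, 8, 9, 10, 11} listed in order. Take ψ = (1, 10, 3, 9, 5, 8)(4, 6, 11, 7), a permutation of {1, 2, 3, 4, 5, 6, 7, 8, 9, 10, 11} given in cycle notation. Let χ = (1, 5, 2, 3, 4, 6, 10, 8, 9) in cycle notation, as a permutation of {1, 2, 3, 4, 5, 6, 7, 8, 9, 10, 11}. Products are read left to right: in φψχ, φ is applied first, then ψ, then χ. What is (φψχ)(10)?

Chase 10: φ(10) = 5; ψ(5) = 8; χ(8) = 9. Hence (φψχ)(10) = 9.

9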